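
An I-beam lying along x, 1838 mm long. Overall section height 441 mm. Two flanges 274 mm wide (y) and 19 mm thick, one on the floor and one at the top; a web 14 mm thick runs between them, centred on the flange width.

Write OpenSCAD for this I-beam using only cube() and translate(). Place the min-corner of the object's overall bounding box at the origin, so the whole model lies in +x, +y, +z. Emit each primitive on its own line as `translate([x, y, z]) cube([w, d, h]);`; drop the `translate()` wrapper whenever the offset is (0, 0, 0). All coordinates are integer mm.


cube([1838, 274, 19]);
translate([0, 130, 19]) cube([1838, 14, 403]);
translate([0, 0, 422]) cube([1838, 274, 19]);


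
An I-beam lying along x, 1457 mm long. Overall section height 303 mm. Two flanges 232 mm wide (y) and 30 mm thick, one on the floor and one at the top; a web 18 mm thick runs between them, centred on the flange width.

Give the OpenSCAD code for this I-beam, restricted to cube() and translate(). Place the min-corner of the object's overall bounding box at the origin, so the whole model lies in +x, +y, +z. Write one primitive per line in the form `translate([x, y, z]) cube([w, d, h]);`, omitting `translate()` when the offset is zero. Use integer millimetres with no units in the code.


cube([1457, 232, 30]);
translate([0, 107, 30]) cube([1457, 18, 243]);
translate([0, 0, 273]) cube([1457, 232, 30]);


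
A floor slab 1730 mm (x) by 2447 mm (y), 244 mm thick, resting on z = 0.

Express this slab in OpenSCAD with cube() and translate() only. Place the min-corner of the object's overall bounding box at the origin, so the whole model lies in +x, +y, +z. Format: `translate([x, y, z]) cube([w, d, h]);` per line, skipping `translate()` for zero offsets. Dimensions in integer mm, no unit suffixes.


cube([1730, 2447, 244]);


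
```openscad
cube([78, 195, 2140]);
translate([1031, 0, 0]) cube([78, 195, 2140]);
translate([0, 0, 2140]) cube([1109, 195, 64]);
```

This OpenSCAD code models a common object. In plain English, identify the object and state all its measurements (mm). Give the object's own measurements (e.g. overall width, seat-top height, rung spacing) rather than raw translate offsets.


A door frame. The clear opening is 953 mm wide and 2140 mm high. Two 78 mm wide jambs, 195 mm deep, stand either side of the opening from the floor to the top of the opening. A 64 mm thick head sits across the top of both jambs, spanning the full outside width of the frame.


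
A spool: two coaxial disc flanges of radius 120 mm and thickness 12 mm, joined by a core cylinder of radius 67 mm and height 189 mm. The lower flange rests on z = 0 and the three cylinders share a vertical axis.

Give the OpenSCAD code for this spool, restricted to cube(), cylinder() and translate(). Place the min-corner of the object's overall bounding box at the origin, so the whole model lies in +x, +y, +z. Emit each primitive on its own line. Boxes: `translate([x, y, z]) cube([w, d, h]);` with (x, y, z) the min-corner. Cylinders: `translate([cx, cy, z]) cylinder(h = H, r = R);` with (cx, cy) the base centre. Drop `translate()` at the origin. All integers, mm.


translate([120, 120, 0]) cylinder(h = 12, r = 120);
translate([120, 120, 12]) cylinder(h = 189, r = 67);
translate([120, 120, 201]) cylinder(h = 12, r = 120);


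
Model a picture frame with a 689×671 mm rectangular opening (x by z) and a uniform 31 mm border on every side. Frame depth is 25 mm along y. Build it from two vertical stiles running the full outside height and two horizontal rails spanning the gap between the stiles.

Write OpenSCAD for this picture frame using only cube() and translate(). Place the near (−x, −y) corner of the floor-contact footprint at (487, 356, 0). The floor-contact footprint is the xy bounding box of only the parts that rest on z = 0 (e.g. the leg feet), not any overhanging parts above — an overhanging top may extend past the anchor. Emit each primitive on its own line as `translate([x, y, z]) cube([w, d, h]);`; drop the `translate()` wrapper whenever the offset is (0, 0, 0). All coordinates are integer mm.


translate([487, 356, 0]) cube([31, 25, 733]);
translate([1207, 356, 0]) cube([31, 25, 733]);
translate([518, 356, 0]) cube([689, 25, 31]);
translate([518, 356, 702]) cube([689, 25, 31]);


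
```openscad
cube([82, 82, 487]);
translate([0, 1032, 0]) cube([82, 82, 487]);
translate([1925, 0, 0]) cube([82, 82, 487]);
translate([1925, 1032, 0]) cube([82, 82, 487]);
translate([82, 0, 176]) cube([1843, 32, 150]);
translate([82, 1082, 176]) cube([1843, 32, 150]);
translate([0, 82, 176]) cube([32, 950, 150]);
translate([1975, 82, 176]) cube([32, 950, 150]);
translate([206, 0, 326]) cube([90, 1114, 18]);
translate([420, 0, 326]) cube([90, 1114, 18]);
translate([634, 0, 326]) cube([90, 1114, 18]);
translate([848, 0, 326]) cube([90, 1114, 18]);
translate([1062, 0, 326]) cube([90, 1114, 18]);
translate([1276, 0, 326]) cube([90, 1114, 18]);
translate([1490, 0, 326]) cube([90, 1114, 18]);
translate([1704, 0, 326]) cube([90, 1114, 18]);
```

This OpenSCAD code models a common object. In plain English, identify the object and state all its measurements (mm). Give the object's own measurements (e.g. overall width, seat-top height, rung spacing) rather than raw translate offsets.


A bed frame 2007 mm long (x) by 1114 mm wide (y). Four 82×82 mm corner posts, 487 mm tall, at the corners of the footprint. Four rails of 32 mm thickness and 150 mm height run between adjacent posts with their undersides at z = 176 mm, their outer faces flush with the outside of the frame (the two x-running rails run between the posts' inner faces; the two y-running rails run between the posts' inner faces). 8 slats, each 90 mm wide (x) and 18 mm thick, lie across the top of the two x-running rails, running the full 1114 mm width of the frame in y; along x they sit between the end posts with a 124 mm gap after the −x posts and between neighbouring slats, leaving 131 mm before the +x posts.


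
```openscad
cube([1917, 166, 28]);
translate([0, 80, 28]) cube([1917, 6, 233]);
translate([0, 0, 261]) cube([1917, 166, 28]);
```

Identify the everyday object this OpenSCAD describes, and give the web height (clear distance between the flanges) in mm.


An I-beam. The web height is 233 mm.

Two wide flanges with a thin centred web — an I-beam. Overall 289 mm minus two 28 mm flanges gives a web of 289 − 2·28 = 233 mm.


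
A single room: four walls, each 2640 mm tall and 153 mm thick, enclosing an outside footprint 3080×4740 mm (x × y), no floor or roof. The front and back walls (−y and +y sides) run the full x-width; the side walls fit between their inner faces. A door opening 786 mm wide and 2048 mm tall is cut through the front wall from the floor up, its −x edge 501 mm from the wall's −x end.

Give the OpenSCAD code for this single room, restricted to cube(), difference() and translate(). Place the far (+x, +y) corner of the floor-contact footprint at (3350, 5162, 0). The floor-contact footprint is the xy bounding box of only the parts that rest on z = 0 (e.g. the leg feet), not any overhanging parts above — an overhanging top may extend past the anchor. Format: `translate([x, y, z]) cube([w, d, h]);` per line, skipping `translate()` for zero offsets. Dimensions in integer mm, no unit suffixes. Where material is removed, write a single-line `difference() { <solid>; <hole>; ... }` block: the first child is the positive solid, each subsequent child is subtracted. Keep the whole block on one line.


difference() { translate([270, 422, 0]) cube([3080, 153, 2640]); translate([771, 422, 0]) cube([786, 153, 2048]); }
translate([270, 5009, 0]) cube([3080, 153, 2640]);
translate([270, 575, 0]) cube([153, 4434, 2640]);
translate([3197, 575, 0]) cube([153, 4434, 2640]);


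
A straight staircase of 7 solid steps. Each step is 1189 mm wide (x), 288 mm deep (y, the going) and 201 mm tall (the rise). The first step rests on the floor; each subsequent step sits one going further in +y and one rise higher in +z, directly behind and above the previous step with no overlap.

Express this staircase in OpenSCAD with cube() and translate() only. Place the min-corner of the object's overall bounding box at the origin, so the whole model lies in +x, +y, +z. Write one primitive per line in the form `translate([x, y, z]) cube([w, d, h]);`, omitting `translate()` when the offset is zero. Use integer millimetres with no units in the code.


cube([1189, 288, 201]);
translate([0, 288, 201]) cube([1189, 288, 201]);
translate([0, 576, 402]) cube([1189, 288, 201]);
translate([0, 864, 603]) cube([1189, 288, 201]);
translate([0, 1152, 804]) cube([1189, 288, 201]);
translate([0, 1440, 1005]) cube([1189, 288, 201]);
translate([0, 1728, 1206]) cube([1189, 288, 201]);


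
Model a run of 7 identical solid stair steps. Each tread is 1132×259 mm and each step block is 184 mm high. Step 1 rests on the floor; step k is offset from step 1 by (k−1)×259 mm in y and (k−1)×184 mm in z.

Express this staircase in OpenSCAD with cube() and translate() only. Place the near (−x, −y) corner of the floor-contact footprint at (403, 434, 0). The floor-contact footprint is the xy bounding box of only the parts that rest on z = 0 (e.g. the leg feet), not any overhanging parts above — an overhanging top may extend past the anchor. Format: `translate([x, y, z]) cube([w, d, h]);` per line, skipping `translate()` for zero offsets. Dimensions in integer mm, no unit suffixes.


translate([403, 434, 0]) cube([1132, 259, 184]);
translate([403, 693, 184]) cube([1132, 259, 184]);
translate([403, 952, 368]) cube([1132, 259, 184]);
translate([403, 1211, 552]) cube([1132, 259, 184]);
translate([403, 1470, 736]) cube([1132, 259, 184]);
translate([403, 1729, 920]) cube([1132, 259, 184]);
translate([403, 1988, 1104]) cube([1132, 259, 184]);


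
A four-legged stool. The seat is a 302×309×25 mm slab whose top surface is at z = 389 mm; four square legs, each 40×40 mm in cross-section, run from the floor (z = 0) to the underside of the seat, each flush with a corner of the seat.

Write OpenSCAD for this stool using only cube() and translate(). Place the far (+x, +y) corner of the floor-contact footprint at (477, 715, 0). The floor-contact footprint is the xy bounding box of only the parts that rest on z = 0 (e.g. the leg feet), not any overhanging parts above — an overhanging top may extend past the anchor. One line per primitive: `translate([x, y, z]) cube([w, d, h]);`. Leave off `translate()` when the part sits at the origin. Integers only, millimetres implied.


// leg_h = 389 - 25 = 364
translate([175, 406, 364]) cube([302, 309, 25]);
translate([175, 406, 0]) cube([40, 40, 364]);
translate([437, 406, 0]) cube([40, 40, 364]);
translate([175, 675, 0]) cube([40, 40, 364]);
translate([437, 675, 0]) cube([40, 40, 364]);


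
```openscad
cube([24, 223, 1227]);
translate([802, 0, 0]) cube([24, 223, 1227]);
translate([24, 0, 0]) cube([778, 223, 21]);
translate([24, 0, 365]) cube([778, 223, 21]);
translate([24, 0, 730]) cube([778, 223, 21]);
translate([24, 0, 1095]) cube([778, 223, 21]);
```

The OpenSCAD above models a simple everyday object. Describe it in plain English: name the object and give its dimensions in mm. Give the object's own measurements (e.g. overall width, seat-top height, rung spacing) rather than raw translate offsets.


An open bookshelf. Two side panels, each 24 mm thick, 223 mm deep and 1227 mm tall, stand 826 mm apart (outside-to-outside). Between them sit 4 shelves, each 21 mm thick and 223 mm deep, spanning the full gap between the sides. The bottom shelf rests on the floor (its underside at z = 0) and the clear gap between one shelf's top and the next shelf's underside is 344 mm.


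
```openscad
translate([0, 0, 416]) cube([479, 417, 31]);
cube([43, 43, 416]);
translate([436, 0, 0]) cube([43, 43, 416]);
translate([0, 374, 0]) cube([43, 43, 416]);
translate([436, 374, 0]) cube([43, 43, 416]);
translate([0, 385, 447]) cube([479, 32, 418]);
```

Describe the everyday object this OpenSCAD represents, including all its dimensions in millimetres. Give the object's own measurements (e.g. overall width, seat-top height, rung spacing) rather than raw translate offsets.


A chair. The seat is a 479×417×31 mm slab with its top at z = 447 mm, on four 43×43 mm corner legs (flush with the seat edges, standing on z = 0). A flat backrest 32 mm thick, 418 mm tall, spans the full seat width and rises from the seat top along its +y edge, rear face flush with the rear of the seat.


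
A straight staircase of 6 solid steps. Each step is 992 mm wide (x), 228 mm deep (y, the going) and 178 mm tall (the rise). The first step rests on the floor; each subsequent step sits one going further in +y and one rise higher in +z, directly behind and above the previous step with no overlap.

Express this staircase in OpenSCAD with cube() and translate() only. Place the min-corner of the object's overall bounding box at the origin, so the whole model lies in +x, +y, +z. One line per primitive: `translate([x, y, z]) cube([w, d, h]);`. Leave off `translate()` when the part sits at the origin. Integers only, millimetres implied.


cube([992, 228, 178]);
translate([0, 228, 178]) cube([992, 228, 178]);
translate([0, 456, 356]) cube([992, 228, 178]);
translate([0, 684, 534]) cube([992, 228, 178]);
translate([0, 912, 712]) cube([992, 228, 178]);
translate([0, 1140, 890]) cube([992, 228, 178]);


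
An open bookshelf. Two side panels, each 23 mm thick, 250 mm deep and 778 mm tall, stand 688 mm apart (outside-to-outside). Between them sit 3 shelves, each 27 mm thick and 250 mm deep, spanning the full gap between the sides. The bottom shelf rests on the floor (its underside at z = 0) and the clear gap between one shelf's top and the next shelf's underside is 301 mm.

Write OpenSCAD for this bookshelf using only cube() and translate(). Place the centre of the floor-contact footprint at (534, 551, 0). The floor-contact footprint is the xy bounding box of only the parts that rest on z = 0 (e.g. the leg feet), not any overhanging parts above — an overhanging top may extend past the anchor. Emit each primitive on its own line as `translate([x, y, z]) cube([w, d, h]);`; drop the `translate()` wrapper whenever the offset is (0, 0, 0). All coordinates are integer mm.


translate([190, 426, 0]) cube([23, 250, 778]);
translate([855, 426, 0]) cube([23, 250, 778]);
translate([213, 426, 0]) cube([642, 250, 27]);
translate([213, 426, 328]) cube([642, 250, 27]);
translate([213, 426, 656]) cube([642, 250, 27]);


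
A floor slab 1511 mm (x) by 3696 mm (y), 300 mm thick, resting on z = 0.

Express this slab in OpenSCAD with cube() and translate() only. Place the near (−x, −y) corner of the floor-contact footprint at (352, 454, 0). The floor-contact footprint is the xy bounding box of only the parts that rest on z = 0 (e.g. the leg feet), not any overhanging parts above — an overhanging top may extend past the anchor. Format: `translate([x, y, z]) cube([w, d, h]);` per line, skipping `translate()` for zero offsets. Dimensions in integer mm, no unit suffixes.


translate([352, 454, 0]) cube([1511, 3696, 300]);


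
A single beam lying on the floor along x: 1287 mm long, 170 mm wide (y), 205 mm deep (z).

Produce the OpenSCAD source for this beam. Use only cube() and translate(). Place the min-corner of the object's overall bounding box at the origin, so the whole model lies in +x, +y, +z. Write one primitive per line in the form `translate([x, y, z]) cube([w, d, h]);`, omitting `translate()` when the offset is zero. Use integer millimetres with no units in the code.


cube([1287, 170, 205]);


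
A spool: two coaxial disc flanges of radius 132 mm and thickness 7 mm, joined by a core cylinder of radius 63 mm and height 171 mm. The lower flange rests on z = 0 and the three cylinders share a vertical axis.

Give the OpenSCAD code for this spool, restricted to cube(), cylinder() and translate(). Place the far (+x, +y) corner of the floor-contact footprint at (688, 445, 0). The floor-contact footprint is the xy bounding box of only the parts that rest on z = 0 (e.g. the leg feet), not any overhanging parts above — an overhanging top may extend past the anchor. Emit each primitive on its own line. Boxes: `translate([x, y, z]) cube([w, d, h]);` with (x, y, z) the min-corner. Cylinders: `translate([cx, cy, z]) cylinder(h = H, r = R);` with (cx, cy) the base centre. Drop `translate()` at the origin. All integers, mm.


translate([556, 313, 0]) cylinder(h = 7, r = 132);
translate([556, 313, 7]) cylinder(h = 171, r = 63);
translate([556, 313, 178]) cylinder(h = 7, r = 132);


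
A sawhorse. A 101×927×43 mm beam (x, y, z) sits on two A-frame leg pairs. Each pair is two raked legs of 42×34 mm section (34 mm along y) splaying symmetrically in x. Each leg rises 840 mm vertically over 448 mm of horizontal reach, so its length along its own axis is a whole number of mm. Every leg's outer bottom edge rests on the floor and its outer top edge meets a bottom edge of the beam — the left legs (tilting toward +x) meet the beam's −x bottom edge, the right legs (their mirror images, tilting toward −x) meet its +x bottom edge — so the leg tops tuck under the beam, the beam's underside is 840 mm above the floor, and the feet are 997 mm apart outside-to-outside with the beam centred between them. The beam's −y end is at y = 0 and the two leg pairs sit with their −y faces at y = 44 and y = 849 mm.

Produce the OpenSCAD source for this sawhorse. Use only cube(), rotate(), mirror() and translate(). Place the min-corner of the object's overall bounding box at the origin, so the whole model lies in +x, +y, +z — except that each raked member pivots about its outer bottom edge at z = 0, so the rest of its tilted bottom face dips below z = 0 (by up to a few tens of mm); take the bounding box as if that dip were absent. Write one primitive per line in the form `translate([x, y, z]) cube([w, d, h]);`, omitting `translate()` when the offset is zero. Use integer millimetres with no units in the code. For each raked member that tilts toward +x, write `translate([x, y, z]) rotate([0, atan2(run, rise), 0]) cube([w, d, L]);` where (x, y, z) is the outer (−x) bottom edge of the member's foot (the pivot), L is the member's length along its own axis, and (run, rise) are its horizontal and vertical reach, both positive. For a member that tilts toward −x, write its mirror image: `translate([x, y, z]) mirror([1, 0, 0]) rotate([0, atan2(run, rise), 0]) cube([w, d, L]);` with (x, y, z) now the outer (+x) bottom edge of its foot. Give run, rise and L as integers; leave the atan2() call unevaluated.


translate([448, 0, 840]) cube([101, 927, 43]);
translate([0, 44, 0]) rotate([0, atan2(448, 840), 0]) cube([42, 34, 952]);
translate([997, 44, 0]) mirror([1, 0, 0]) rotate([0, atan2(448, 840), 0]) cube([42, 34, 952]);
translate([0, 849, 0]) rotate([0, atan2(448, 840), 0]) cube([42, 34, 952]);
translate([997, 849, 0]) mirror([1, 0, 0]) rotate([0, atan2(448, 840), 0]) cube([42, 34, 952]);


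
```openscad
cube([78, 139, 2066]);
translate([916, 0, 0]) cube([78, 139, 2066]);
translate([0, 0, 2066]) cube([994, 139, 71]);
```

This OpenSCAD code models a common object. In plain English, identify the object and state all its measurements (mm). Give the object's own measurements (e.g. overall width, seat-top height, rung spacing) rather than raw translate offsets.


A door frame. The clear opening is 838 mm wide and 2066 mm high. Two 78 mm wide jambs, 139 mm deep, stand either side of the opening from the floor to the top of the opening. A 71 mm thick head sits across the top of both jambs, spanning the full outside width of the frame.


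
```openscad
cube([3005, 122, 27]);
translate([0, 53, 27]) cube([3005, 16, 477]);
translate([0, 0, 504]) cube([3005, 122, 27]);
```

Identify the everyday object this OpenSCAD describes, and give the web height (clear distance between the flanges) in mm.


An I-beam. The web height is 477 mm.

Two wide flanges with a thin centred web — an I-beam. Overall 531 mm minus two 27 mm flanges gives a web of 531 − 2·27 = 477 mm.


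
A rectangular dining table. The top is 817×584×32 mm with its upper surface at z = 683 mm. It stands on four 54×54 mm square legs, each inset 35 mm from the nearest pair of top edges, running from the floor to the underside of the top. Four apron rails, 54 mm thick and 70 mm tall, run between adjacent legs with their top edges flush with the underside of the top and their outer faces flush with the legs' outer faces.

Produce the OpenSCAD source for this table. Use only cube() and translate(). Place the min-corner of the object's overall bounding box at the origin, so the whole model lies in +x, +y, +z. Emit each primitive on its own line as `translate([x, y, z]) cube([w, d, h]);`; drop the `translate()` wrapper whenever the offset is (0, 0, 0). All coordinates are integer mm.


translate([0, 0, 651]) cube([817, 584, 32]);
translate([35, 35, 0]) cube([54, 54, 651]);
translate([728, 35, 0]) cube([54, 54, 651]);
translate([35, 495, 0]) cube([54, 54, 651]);
translate([728, 495, 0]) cube([54, 54, 651]);
translate([89, 35, 581]) cube([639, 54, 70]);
translate([89, 495, 581]) cube([639, 54, 70]);
translate([35, 89, 581]) cube([54, 406, 70]);
translate([728, 89, 581]) cube([54, 406, 70]);


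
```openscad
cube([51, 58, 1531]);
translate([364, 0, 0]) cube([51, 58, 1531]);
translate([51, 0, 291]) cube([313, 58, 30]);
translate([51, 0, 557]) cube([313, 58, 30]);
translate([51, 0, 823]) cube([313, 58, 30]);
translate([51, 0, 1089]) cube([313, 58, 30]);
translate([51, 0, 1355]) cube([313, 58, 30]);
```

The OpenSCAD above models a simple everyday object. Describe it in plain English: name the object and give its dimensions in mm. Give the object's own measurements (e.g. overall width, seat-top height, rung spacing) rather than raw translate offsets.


A straight ladder. Two 51×58 mm vertical rails, 1531 mm tall, stand 415 mm apart (outside-to-outside) with their front faces coplanar on the −y side. 5 rungs, each 58 mm deep and 30 mm tall, span between the inner faces of the rails, front faces flush with the rails. The lowest rung's underside is at z = 291 mm and rungs are spaced 266 mm apart (underside to underside).


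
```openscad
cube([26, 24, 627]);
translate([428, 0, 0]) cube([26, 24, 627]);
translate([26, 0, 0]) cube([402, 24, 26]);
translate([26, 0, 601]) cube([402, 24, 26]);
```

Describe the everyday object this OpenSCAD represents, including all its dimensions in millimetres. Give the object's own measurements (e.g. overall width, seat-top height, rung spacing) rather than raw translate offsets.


A rectangular picture frame lying in the x–z plane (depth along y). The opening is 402 mm wide (x) by 575 mm tall (z), surrounded by a border 26 mm wide on all four sides. The frame is 24 mm deep and is made of two full-height vertical stiles with two horizontal rails fitted between them.


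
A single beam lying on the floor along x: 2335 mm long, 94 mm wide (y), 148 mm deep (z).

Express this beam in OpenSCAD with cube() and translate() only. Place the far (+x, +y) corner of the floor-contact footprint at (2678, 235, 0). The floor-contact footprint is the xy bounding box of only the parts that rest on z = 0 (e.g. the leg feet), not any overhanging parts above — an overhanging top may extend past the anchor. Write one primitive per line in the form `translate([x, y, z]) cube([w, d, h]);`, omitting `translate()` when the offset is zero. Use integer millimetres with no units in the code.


translate([343, 141, 0]) cube([2335, 94, 148]);


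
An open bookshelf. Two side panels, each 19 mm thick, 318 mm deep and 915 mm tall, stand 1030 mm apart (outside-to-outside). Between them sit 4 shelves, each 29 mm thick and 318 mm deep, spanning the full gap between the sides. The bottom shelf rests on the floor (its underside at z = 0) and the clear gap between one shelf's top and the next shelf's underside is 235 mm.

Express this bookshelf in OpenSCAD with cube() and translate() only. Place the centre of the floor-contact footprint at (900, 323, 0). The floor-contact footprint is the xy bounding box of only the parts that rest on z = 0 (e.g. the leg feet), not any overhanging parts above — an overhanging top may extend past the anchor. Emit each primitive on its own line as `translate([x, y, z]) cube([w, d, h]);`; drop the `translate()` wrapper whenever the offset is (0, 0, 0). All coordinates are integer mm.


translate([385, 164, 0]) cube([19, 318, 915]);
translate([1396, 164, 0]) cube([19, 318, 915]);
translate([404, 164, 0]) cube([992, 318, 29]);
translate([404, 164, 264]) cube([992, 318, 29]);
translate([404, 164, 528]) cube([992, 318, 29]);
translate([404, 164, 792]) cube([992, 318, 29]);


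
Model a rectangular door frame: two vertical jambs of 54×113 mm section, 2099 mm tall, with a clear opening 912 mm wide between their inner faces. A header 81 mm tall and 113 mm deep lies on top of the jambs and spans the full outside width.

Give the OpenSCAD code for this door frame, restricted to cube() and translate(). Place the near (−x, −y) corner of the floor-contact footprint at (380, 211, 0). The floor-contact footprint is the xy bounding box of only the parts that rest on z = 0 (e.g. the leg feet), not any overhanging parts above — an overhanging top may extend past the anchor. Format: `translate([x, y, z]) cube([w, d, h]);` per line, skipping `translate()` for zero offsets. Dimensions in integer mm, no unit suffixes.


translate([380, 211, 0]) cube([54, 113, 2099]);
translate([1346, 211, 0]) cube([54, 113, 2099]);
translate([380, 211, 2099]) cube([1020, 113, 81]);


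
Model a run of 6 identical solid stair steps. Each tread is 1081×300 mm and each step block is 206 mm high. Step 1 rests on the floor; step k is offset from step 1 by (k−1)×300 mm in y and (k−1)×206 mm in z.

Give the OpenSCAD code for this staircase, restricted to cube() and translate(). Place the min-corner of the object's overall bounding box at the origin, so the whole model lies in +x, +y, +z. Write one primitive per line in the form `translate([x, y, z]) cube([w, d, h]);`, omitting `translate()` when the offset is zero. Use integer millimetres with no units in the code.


cube([1081, 300, 206]);
translate([0, 300, 206]) cube([1081, 300, 206]);
translate([0, 600, 412]) cube([1081, 300, 206]);
translate([0, 900, 618]) cube([1081, 300, 206]);
translate([0, 1200, 824]) cube([1081, 300, 206]);
translate([0, 1500, 1030]) cube([1081, 300, 206]);


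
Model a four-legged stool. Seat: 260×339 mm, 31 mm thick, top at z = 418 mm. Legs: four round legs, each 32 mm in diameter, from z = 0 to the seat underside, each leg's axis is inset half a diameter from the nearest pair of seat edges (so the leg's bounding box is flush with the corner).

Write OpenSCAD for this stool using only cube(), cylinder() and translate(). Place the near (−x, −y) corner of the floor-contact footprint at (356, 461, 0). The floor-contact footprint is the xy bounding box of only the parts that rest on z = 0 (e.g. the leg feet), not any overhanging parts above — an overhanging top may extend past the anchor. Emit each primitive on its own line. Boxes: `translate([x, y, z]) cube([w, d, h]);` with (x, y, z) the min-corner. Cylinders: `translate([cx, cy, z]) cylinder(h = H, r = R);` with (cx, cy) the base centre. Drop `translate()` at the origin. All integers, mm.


translate([356, 461, 387]) cube([260, 339, 31]);
translate([372, 477, 0]) cylinder(h = 387, r = 16);
translate([600, 477, 0]) cylinder(h = 387, r = 16);
translate([372, 784, 0]) cylinder(h = 387, r = 16);
translate([600, 784, 0]) cylinder(h = 387, r = 16);


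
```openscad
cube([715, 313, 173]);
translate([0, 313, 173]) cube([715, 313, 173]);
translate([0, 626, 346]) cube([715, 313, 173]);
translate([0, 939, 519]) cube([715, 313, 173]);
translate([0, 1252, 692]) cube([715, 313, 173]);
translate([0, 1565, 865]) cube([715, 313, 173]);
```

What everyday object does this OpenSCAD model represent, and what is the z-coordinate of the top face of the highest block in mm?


A staircase. The total rise is 1038 mm.

6 identical blocks, each offset up and back from the previous — a staircase. Each step is 173 mm tall and there are 6 of them, so the total rise is 6 × 173 = 1038 mm.


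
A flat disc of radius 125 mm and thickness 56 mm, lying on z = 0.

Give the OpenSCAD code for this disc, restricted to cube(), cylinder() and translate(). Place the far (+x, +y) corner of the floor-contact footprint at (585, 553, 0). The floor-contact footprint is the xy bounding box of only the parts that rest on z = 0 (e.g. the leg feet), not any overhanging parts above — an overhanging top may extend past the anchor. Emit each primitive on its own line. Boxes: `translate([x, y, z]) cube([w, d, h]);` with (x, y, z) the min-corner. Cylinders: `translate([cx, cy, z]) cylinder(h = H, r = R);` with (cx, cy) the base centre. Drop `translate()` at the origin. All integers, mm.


translate([460, 428, 0]) cylinder(h = 56, r = 125);


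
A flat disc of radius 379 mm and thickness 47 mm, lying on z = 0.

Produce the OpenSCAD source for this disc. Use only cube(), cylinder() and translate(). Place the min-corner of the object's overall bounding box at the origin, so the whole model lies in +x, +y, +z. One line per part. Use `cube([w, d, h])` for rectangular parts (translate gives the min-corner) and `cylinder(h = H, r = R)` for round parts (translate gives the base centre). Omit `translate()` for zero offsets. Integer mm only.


translate([379, 379, 0]) cylinder(h = 47, r = 379);


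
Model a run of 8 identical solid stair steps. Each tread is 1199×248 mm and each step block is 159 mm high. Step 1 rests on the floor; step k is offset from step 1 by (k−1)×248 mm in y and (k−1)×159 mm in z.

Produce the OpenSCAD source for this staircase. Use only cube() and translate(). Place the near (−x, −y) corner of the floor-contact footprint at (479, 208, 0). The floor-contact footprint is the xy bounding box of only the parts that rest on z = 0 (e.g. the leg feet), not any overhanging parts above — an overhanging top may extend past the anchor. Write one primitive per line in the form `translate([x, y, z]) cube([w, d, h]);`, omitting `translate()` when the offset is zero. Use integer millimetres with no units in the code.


translate([479, 208, 0]) cube([1199, 248, 159]);
translate([479, 456, 159]) cube([1199, 248, 159]);
translate([479, 704, 318]) cube([1199, 248, 159]);
translate([479, 952, 477]) cube([1199, 248, 159]);
translate([479, 1200, 636]) cube([1199, 248, 159]);
translate([479, 1448, 795]) cube([1199, 248, 159]);
translate([479, 1696, 954]) cube([1199, 248, 159]);
translate([479, 1944, 1113]) cube([1199, 248, 159]);


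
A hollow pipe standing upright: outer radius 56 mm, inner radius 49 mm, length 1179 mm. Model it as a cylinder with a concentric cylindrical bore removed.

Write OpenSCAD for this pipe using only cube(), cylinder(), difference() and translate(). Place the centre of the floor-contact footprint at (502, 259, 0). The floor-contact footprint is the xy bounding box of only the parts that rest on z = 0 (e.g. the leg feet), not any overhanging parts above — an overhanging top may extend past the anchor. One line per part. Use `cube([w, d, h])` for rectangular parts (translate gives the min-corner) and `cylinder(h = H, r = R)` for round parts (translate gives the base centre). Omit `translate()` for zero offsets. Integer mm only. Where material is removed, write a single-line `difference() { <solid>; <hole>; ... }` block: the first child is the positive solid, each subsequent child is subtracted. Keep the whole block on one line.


difference() { translate([502, 259, 0]) cylinder(h = 1179, r = 56); translate([502, 259, 0]) cylinder(h = 1179, r = 49); }


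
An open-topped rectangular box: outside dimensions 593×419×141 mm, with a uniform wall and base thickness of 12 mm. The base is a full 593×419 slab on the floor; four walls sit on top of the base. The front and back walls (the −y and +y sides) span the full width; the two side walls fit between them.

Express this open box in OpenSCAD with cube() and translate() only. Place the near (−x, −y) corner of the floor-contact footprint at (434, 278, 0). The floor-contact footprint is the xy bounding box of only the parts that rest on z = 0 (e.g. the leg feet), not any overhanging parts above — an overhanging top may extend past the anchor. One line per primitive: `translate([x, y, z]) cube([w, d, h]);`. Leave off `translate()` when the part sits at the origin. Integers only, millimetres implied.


translate([434, 278, 0]) cube([593, 419, 12]);
translate([434, 278, 12]) cube([593, 12, 129]);
translate([434, 685, 12]) cube([593, 12, 129]);
translate([434, 290, 12]) cube([12, 395, 129]);
translate([1015, 290, 12]) cube([12, 395, 129]);


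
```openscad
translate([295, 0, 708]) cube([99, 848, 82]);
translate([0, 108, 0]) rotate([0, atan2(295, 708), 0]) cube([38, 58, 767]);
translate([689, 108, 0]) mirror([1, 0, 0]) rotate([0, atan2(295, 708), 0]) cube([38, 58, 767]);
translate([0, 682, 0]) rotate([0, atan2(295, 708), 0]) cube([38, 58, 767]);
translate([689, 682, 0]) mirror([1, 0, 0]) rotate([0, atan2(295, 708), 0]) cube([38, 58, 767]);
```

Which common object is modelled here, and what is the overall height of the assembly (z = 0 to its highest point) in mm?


A sawhorse. The overall height is 790 mm.

A beam across two mirrored pairs of raked legs — a sawhorse. The beam's underside is at z = 708 (matching the legs' vertical rise in atan2(295, 708)) and the beam is 82 mm tall, so its top is at 708 + 82 = 790 mm. The raked legs top out at the beam's underside, so that is the highest point.


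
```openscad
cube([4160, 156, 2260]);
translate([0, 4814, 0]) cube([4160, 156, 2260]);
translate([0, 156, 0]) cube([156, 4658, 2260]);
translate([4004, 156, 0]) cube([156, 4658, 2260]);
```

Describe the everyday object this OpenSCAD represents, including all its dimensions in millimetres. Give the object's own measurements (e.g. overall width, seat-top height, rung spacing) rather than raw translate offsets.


The wall frame of a small rectangular building: four walls, each 2260 mm tall and 156 mm thick, enclosing a footprint 4160 mm (x) by 4970 mm (y) outside-to-outside, with no floor or roof. The front and back walls (the −y and +y sides) span the full width; the two side walls fit between them.


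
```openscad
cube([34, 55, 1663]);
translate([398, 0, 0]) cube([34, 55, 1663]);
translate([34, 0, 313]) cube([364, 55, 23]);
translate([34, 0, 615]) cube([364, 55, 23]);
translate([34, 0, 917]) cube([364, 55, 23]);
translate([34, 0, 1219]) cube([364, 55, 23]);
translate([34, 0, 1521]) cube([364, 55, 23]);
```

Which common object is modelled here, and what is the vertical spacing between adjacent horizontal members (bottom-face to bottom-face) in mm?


A ladder. The rung spacing is 302 mm.

Two tall 34×55 posts with 5 short bars between them — a ladder. Adjacent rungs sit at z = 313 and z = 615, so the spacing is 615 − 313 = 302 mm.


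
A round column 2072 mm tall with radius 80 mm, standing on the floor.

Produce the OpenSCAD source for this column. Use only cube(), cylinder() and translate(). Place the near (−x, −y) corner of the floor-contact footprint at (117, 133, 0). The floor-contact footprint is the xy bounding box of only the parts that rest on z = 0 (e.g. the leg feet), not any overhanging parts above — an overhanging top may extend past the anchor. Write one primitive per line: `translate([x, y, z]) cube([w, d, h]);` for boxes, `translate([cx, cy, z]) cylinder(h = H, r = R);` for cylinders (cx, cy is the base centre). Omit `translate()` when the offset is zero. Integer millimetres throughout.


translate([197, 213, 0]) cylinder(h = 2072, r = 80);


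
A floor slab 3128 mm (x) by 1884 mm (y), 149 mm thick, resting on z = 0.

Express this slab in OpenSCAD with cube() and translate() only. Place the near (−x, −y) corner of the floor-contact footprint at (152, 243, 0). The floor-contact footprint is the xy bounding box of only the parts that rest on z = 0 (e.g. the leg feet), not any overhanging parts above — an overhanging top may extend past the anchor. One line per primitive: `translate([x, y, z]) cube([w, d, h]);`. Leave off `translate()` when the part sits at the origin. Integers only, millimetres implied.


translate([152, 243, 0]) cube([3128, 1884, 149]);


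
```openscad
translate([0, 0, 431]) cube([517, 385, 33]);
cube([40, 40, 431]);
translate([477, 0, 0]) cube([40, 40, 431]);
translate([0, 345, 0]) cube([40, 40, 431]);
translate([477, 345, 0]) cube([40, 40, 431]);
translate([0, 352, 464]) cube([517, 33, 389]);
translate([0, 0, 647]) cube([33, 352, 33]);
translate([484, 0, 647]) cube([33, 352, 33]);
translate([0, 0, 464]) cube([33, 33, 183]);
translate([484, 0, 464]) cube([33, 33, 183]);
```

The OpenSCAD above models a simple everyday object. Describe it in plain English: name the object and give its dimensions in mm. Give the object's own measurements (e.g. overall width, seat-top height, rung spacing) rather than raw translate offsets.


A chair. The seat is a 517×385×33 mm slab with its top at z = 464 mm, on four 40×40 mm corner legs (flush with the seat edges, standing on z = 0). A flat backrest 33 mm thick, 389 mm tall, spans the full seat width and rises from the seat top along its +y edge, rear face flush with the rear of the seat. Two armrests of 33×33 mm section run along each side from the seat's front edge to the front of the backrest, top faces 216 mm above the seat top and outer faces flush with the seat's x-edges; a 33×33 mm post under the front of each armrest stands on the seat at the front corner.


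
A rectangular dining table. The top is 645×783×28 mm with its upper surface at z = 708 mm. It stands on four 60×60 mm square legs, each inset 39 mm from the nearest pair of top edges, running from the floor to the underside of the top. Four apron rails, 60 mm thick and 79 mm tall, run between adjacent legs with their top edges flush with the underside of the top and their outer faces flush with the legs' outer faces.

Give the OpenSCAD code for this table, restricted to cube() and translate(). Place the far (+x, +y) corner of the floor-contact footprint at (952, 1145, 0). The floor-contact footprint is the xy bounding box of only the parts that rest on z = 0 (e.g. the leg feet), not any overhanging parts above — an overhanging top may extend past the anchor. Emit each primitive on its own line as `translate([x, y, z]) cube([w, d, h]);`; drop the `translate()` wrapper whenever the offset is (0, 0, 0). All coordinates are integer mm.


// leg_h = 708 - 28 = 680
// apron z = 680 - 79 = 601
translate([346, 401, 680]) cube([645, 783, 28]);
translate([385, 440, 0]) cube([60, 60, 680]);
translate([892, 440, 0]) cube([60, 60, 680]);
translate([385, 1085, 0]) cube([60, 60, 680]);
translate([892, 1085, 0]) cube([60, 60, 680]);
translate([445, 440, 601]) cube([447, 60, 79]);
translate([445, 1085, 601]) cube([447, 60, 79]);
translate([385, 500, 601]) cube([60, 585, 79]);
translate([892, 500, 601]) cube([60, 585, 79]);


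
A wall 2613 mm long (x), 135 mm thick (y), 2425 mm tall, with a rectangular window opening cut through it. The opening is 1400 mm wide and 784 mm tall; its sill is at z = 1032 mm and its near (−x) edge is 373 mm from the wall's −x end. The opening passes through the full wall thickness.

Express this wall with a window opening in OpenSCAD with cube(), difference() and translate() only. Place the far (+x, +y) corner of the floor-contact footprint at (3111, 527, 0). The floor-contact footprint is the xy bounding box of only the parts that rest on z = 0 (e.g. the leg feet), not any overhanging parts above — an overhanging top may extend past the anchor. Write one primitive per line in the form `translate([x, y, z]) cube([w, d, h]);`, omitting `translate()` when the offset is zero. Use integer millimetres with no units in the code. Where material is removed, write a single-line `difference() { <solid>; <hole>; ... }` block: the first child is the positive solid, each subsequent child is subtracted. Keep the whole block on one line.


difference() { translate([498, 392, 0]) cube([2613, 135, 2425]); translate([871, 392, 1032]) cube([1400, 135, 784]); }
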